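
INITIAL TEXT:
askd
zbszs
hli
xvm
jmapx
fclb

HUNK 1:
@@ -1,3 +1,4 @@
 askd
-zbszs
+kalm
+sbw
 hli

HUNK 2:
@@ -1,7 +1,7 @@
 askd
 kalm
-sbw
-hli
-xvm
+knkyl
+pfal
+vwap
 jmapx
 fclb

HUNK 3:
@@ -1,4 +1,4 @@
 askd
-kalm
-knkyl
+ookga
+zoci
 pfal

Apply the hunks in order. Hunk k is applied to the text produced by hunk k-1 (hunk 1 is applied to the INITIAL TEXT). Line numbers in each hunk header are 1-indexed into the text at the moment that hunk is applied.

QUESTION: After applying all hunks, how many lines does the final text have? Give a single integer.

Hunk 1: at line 1 remove [zbszs] add [kalm,sbw] -> 7 lines: askd kalm sbw hli xvm jmapx fclb
Hunk 2: at line 1 remove [sbw,hli,xvm] add [knkyl,pfal,vwap] -> 7 lines: askd kalm knkyl pfal vwap jmapx fclb
Hunk 3: at line 1 remove [kalm,knkyl] add [ookga,zoci] -> 7 lines: askd ookga zoci pfal vwap jmapx fclb
Final line count: 7

Answer: 7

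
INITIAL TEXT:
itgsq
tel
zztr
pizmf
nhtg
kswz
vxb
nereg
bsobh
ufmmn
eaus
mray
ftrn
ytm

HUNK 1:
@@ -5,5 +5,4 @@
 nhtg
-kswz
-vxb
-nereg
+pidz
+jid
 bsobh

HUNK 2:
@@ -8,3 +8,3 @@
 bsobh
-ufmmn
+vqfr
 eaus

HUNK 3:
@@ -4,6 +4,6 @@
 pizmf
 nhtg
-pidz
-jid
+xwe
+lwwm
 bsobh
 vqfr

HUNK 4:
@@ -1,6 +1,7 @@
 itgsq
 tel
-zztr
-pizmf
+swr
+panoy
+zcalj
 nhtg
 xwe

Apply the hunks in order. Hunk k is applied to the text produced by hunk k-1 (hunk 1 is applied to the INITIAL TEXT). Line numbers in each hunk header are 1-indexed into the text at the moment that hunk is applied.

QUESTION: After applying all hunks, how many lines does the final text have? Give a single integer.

Hunk 1: at line 5 remove [kswz,vxb,nereg] add [pidz,jid] -> 13 lines: itgsq tel zztr pizmf nhtg pidz jid bsobh ufmmn eaus mray ftrn ytm
Hunk 2: at line 8 remove [ufmmn] add [vqfr] -> 13 lines: itgsq tel zztr pizmf nhtg pidz jid bsobh vqfr eaus mray ftrn ytm
Hunk 3: at line 4 remove [pidz,jid] add [xwe,lwwm] -> 13 lines: itgsq tel zztr pizmf nhtg xwe lwwm bsobh vqfr eaus mray ftrn ytm
Hunk 4: at line 1 remove [zztr,pizmf] add [swr,panoy,zcalj] -> 14 lines: itgsq tel swr panoy zcalj nhtg xwe lwwm bsobh vqfr eaus mray ftrn ytm
Final line count: 14

Answer: 14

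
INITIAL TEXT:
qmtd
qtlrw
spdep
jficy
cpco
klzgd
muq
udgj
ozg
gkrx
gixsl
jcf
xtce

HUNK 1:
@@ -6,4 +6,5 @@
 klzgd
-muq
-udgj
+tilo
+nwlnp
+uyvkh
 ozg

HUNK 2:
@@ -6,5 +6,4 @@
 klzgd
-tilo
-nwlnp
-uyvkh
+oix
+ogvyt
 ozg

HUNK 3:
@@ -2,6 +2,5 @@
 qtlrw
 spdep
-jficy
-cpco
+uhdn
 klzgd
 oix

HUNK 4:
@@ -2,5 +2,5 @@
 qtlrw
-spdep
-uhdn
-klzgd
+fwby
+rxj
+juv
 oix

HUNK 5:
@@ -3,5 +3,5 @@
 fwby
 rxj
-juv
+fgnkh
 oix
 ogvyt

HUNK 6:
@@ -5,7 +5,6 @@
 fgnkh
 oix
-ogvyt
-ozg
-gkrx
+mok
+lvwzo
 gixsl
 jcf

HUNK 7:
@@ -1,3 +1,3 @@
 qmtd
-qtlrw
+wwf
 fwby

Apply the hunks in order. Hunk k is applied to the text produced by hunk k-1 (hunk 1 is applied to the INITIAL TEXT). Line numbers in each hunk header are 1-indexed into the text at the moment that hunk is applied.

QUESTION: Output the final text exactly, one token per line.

Hunk 1: at line 6 remove [muq,udgj] add [tilo,nwlnp,uyvkh] -> 14 lines: qmtd qtlrw spdep jficy cpco klzgd tilo nwlnp uyvkh ozg gkrx gixsl jcf xtce
Hunk 2: at line 6 remove [tilo,nwlnp,uyvkh] add [oix,ogvyt] -> 13 lines: qmtd qtlrw spdep jficy cpco klzgd oix ogvyt ozg gkrx gixsl jcf xtce
Hunk 3: at line 2 remove [jficy,cpco] add [uhdn] -> 12 lines: qmtd qtlrw spdep uhdn klzgd oix ogvyt ozg gkrx gixsl jcf xtce
Hunk 4: at line 2 remove [spdep,uhdn,klzgd] add [fwby,rxj,juv] -> 12 lines: qmtd qtlrw fwby rxj juv oix ogvyt ozg gkrx gixsl jcf xtce
Hunk 5: at line 3 remove [juv] add [fgnkh] -> 12 lines: qmtd qtlrw fwby rxj fgnkh oix ogvyt ozg gkrx gixsl jcf xtce
Hunk 6: at line 5 remove [ogvyt,ozg,gkrx] add [mok,lvwzo] -> 11 lines: qmtd qtlrw fwby rxj fgnkh oix mok lvwzo gixsl jcf xtce
Hunk 7: at line 1 remove [qtlrw] add [wwf] -> 11 lines: qmtd wwf fwby rxj fgnkh oix mok lvwzo gixsl jcf xtce

Answer: qmtd
wwf
fwby
rxj
fgnkh
oix
mok
lvwzo
gixsl
jcf
xtce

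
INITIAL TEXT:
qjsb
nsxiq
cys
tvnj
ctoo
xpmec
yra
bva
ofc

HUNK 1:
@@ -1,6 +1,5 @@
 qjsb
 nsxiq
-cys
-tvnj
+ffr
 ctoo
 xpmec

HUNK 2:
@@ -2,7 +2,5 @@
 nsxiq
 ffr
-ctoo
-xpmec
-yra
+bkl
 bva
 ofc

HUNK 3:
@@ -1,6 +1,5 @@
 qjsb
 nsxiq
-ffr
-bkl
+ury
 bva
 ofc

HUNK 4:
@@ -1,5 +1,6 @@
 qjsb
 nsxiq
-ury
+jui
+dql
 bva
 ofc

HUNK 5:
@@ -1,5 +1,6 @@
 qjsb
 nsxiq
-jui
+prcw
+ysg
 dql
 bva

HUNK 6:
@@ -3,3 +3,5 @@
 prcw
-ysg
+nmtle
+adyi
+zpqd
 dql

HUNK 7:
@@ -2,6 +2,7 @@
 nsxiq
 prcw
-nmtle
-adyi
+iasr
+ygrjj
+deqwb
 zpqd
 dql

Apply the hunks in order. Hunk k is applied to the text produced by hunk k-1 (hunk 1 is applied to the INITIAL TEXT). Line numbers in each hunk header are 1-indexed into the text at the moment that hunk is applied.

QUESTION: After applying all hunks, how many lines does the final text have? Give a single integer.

Hunk 1: at line 1 remove [cys,tvnj] add [ffr] -> 8 lines: qjsb nsxiq ffr ctoo xpmec yra bva ofc
Hunk 2: at line 2 remove [ctoo,xpmec,yra] add [bkl] -> 6 lines: qjsb nsxiq ffr bkl bva ofc
Hunk 3: at line 1 remove [ffr,bkl] add [ury] -> 5 lines: qjsb nsxiq ury bva ofc
Hunk 4: at line 1 remove [ury] add [jui,dql] -> 6 lines: qjsb nsxiq jui dql bva ofc
Hunk 5: at line 1 remove [jui] add [prcw,ysg] -> 7 lines: qjsb nsxiq prcw ysg dql bva ofc
Hunk 6: at line 3 remove [ysg] add [nmtle,adyi,zpqd] -> 9 lines: qjsb nsxiq prcw nmtle adyi zpqd dql bva ofc
Hunk 7: at line 2 remove [nmtle,adyi] add [iasr,ygrjj,deqwb] -> 10 lines: qjsb nsxiq prcw iasr ygrjj deqwb zpqd dql bva ofc
Final line count: 10

Answer: 10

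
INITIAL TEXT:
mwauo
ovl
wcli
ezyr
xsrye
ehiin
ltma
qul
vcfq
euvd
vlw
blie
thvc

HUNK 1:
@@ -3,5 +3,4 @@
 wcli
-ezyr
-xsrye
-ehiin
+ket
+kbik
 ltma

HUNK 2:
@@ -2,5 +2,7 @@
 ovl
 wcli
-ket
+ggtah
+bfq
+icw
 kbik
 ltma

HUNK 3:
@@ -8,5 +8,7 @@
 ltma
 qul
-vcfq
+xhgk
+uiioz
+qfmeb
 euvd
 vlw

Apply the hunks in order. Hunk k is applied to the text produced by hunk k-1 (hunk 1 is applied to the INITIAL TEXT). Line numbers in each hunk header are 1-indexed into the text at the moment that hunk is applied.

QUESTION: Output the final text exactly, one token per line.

Answer: mwauo
ovl
wcli
ggtah
bfq
icw
kbik
ltma
qul
xhgk
uiioz
qfmeb
euvd
vlw
blie
thvc

Derivation:
Hunk 1: at line 3 remove [ezyr,xsrye,ehiin] add [ket,kbik] -> 12 lines: mwauo ovl wcli ket kbik ltma qul vcfq euvd vlw blie thvc
Hunk 2: at line 2 remove [ket] add [ggtah,bfq,icw] -> 14 lines: mwauo ovl wcli ggtah bfq icw kbik ltma qul vcfq euvd vlw blie thvc
Hunk 3: at line 8 remove [vcfq] add [xhgk,uiioz,qfmeb] -> 16 lines: mwauo ovl wcli ggtah bfq icw kbik ltma qul xhgk uiioz qfmeb euvd vlw blie thvc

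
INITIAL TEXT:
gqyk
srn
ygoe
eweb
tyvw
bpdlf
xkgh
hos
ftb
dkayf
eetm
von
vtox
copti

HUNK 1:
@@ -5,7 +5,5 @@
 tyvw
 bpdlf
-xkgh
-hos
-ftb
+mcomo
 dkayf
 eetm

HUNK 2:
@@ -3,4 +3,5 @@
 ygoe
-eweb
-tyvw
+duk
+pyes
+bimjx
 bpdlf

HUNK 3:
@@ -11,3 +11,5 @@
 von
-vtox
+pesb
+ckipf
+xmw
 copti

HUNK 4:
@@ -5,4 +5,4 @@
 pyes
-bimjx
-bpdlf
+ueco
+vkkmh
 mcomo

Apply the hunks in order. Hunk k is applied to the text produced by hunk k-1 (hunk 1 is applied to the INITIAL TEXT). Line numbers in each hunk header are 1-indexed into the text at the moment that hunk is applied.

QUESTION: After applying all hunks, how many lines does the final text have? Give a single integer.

Answer: 15

Derivation:
Hunk 1: at line 5 remove [xkgh,hos,ftb] add [mcomo] -> 12 lines: gqyk srn ygoe eweb tyvw bpdlf mcomo dkayf eetm von vtox copti
Hunk 2: at line 3 remove [eweb,tyvw] add [duk,pyes,bimjx] -> 13 lines: gqyk srn ygoe duk pyes bimjx bpdlf mcomo dkayf eetm von vtox copti
Hunk 3: at line 11 remove [vtox] add [pesb,ckipf,xmw] -> 15 lines: gqyk srn ygoe duk pyes bimjx bpdlf mcomo dkayf eetm von pesb ckipf xmw copti
Hunk 4: at line 5 remove [bimjx,bpdlf] add [ueco,vkkmh] -> 15 lines: gqyk srn ygoe duk pyes ueco vkkmh mcomo dkayf eetm von pesb ckipf xmw copti
Final line count: 15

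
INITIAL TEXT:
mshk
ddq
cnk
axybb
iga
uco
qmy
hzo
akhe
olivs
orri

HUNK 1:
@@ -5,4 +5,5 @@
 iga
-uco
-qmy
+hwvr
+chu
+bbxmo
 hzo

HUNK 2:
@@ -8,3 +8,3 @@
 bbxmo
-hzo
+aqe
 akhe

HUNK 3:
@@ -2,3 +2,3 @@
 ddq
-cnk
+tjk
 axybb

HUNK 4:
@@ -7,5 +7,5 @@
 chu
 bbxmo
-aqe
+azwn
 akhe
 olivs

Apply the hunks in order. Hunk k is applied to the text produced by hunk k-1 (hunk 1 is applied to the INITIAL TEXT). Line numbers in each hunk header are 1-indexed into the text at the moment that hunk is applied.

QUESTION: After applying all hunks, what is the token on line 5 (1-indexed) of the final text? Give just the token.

Answer: iga

Derivation:
Hunk 1: at line 5 remove [uco,qmy] add [hwvr,chu,bbxmo] -> 12 lines: mshk ddq cnk axybb iga hwvr chu bbxmo hzo akhe olivs orri
Hunk 2: at line 8 remove [hzo] add [aqe] -> 12 lines: mshk ddq cnk axybb iga hwvr chu bbxmo aqe akhe olivs orri
Hunk 3: at line 2 remove [cnk] add [tjk] -> 12 lines: mshk ddq tjk axybb iga hwvr chu bbxmo aqe akhe olivs orri
Hunk 4: at line 7 remove [aqe] add [azwn] -> 12 lines: mshk ddq tjk axybb iga hwvr chu bbxmo azwn akhe olivs orri
Final line 5: iga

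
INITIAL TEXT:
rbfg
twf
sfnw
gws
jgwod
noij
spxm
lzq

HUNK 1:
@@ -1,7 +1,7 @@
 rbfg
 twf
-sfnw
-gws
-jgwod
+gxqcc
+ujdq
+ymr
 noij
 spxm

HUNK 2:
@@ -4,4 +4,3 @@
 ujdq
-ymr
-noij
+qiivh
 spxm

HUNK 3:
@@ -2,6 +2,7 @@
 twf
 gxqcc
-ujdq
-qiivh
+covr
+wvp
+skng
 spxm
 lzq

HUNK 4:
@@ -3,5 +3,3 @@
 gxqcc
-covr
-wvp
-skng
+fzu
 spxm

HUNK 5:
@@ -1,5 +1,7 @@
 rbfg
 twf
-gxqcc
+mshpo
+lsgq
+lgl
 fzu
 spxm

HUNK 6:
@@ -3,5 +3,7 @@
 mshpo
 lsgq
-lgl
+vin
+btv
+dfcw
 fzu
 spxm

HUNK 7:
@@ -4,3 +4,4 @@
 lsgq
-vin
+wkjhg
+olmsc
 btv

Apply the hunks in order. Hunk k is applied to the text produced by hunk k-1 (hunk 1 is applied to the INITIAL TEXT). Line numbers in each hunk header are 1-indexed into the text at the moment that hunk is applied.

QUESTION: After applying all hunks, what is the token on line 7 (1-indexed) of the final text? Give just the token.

Answer: btv

Derivation:
Hunk 1: at line 1 remove [sfnw,gws,jgwod] add [gxqcc,ujdq,ymr] -> 8 lines: rbfg twf gxqcc ujdq ymr noij spxm lzq
Hunk 2: at line 4 remove [ymr,noij] add [qiivh] -> 7 lines: rbfg twf gxqcc ujdq qiivh spxm lzq
Hunk 3: at line 2 remove [ujdq,qiivh] add [covr,wvp,skng] -> 8 lines: rbfg twf gxqcc covr wvp skng spxm lzq
Hunk 4: at line 3 remove [covr,wvp,skng] add [fzu] -> 6 lines: rbfg twf gxqcc fzu spxm lzq
Hunk 5: at line 1 remove [gxqcc] add [mshpo,lsgq,lgl] -> 8 lines: rbfg twf mshpo lsgq lgl fzu spxm lzq
Hunk 6: at line 3 remove [lgl] add [vin,btv,dfcw] -> 10 lines: rbfg twf mshpo lsgq vin btv dfcw fzu spxm lzq
Hunk 7: at line 4 remove [vin] add [wkjhg,olmsc] -> 11 lines: rbfg twf mshpo lsgq wkjhg olmsc btv dfcw fzu spxm lzq
Final line 7: btv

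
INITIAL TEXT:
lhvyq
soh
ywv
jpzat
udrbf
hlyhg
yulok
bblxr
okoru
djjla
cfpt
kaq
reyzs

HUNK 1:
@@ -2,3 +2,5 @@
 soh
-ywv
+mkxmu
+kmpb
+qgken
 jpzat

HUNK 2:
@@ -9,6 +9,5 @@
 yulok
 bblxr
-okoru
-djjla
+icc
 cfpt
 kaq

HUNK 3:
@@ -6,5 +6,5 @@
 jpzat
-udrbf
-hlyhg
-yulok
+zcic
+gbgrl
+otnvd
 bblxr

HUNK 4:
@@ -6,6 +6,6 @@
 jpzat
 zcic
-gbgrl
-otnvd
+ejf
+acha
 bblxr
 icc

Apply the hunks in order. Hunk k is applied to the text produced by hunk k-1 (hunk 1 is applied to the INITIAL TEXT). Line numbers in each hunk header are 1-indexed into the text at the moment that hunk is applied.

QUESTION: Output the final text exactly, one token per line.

Hunk 1: at line 2 remove [ywv] add [mkxmu,kmpb,qgken] -> 15 lines: lhvyq soh mkxmu kmpb qgken jpzat udrbf hlyhg yulok bblxr okoru djjla cfpt kaq reyzs
Hunk 2: at line 9 remove [okoru,djjla] add [icc] -> 14 lines: lhvyq soh mkxmu kmpb qgken jpzat udrbf hlyhg yulok bblxr icc cfpt kaq reyzs
Hunk 3: at line 6 remove [udrbf,hlyhg,yulok] add [zcic,gbgrl,otnvd] -> 14 lines: lhvyq soh mkxmu kmpb qgken jpzat zcic gbgrl otnvd bblxr icc cfpt kaq reyzs
Hunk 4: at line 6 remove [gbgrl,otnvd] add [ejf,acha] -> 14 lines: lhvyq soh mkxmu kmpb qgken jpzat zcic ejf acha bblxr icc cfpt kaq reyzs

Answer: lhvyq
soh
mkxmu
kmpb
qgken
jpzat
zcic
ejf
acha
bblxr
icc
cfpt
kaq
reyzs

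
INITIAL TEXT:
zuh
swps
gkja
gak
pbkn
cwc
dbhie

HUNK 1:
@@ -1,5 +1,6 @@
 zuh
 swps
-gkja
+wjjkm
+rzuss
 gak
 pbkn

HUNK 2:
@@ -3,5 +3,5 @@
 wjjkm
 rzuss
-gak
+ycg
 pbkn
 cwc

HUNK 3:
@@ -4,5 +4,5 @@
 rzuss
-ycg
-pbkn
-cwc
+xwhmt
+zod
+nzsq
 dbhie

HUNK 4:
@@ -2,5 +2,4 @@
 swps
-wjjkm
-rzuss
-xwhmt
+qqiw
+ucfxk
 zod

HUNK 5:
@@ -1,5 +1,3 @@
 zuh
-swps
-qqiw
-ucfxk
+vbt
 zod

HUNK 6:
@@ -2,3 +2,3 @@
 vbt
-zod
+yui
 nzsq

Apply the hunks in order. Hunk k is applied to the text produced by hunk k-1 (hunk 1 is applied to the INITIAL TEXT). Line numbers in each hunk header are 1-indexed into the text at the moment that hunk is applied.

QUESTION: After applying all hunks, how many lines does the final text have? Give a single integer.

Hunk 1: at line 1 remove [gkja] add [wjjkm,rzuss] -> 8 lines: zuh swps wjjkm rzuss gak pbkn cwc dbhie
Hunk 2: at line 3 remove [gak] add [ycg] -> 8 lines: zuh swps wjjkm rzuss ycg pbkn cwc dbhie
Hunk 3: at line 4 remove [ycg,pbkn,cwc] add [xwhmt,zod,nzsq] -> 8 lines: zuh swps wjjkm rzuss xwhmt zod nzsq dbhie
Hunk 4: at line 2 remove [wjjkm,rzuss,xwhmt] add [qqiw,ucfxk] -> 7 lines: zuh swps qqiw ucfxk zod nzsq dbhie
Hunk 5: at line 1 remove [swps,qqiw,ucfxk] add [vbt] -> 5 lines: zuh vbt zod nzsq dbhie
Hunk 6: at line 2 remove [zod] add [yui] -> 5 lines: zuh vbt yui nzsq dbhie
Final line count: 5

Answer: 5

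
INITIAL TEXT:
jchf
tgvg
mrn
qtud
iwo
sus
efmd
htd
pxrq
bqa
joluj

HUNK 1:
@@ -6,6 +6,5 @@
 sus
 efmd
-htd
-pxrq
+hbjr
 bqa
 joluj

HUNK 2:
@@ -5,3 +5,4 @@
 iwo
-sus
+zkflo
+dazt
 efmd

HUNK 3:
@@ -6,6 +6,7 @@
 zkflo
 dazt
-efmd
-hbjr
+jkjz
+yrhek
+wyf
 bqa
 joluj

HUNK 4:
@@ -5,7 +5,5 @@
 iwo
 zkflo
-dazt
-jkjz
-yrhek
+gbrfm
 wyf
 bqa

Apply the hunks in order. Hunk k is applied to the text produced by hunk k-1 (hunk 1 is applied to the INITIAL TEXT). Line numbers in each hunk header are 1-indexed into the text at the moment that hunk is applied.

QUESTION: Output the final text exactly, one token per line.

Answer: jchf
tgvg
mrn
qtud
iwo
zkflo
gbrfm
wyf
bqa
joluj

Derivation:
Hunk 1: at line 6 remove [htd,pxrq] add [hbjr] -> 10 lines: jchf tgvg mrn qtud iwo sus efmd hbjr bqa joluj
Hunk 2: at line 5 remove [sus] add [zkflo,dazt] -> 11 lines: jchf tgvg mrn qtud iwo zkflo dazt efmd hbjr bqa joluj
Hunk 3: at line 6 remove [efmd,hbjr] add [jkjz,yrhek,wyf] -> 12 lines: jchf tgvg mrn qtud iwo zkflo dazt jkjz yrhek wyf bqa joluj
Hunk 4: at line 5 remove [dazt,jkjz,yrhek] add [gbrfm] -> 10 lines: jchf tgvg mrn qtud iwo zkflo gbrfm wyf bqa joluj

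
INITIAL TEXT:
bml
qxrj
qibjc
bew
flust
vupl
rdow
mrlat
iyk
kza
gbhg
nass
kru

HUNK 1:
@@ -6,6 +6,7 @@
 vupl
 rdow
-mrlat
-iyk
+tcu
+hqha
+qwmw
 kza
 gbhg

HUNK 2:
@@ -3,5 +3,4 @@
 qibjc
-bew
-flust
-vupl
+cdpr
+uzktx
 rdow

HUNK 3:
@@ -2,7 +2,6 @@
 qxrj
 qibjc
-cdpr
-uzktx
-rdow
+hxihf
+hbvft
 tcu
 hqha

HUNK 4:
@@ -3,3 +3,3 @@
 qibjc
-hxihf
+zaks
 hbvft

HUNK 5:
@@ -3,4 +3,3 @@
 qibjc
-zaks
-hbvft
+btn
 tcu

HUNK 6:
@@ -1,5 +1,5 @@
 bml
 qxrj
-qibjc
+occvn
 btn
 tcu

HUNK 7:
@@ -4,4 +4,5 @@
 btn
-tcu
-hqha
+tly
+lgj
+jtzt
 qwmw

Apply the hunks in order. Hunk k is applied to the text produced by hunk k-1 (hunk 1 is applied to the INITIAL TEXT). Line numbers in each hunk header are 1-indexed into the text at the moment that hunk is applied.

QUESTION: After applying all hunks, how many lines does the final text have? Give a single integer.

Answer: 12

Derivation:
Hunk 1: at line 6 remove [mrlat,iyk] add [tcu,hqha,qwmw] -> 14 lines: bml qxrj qibjc bew flust vupl rdow tcu hqha qwmw kza gbhg nass kru
Hunk 2: at line 3 remove [bew,flust,vupl] add [cdpr,uzktx] -> 13 lines: bml qxrj qibjc cdpr uzktx rdow tcu hqha qwmw kza gbhg nass kru
Hunk 3: at line 2 remove [cdpr,uzktx,rdow] add [hxihf,hbvft] -> 12 lines: bml qxrj qibjc hxihf hbvft tcu hqha qwmw kza gbhg nass kru
Hunk 4: at line 3 remove [hxihf] add [zaks] -> 12 lines: bml qxrj qibjc zaks hbvft tcu hqha qwmw kza gbhg nass kru
Hunk 5: at line 3 remove [zaks,hbvft] add [btn] -> 11 lines: bml qxrj qibjc btn tcu hqha qwmw kza gbhg nass kru
Hunk 6: at line 1 remove [qibjc] add [occvn] -> 11 lines: bml qxrj occvn btn tcu hqha qwmw kza gbhg nass kru
Hunk 7: at line 4 remove [tcu,hqha] add [tly,lgj,jtzt] -> 12 lines: bml qxrj occvn btn tly lgj jtzt qwmw kza gbhg nass kru
Final line count: 12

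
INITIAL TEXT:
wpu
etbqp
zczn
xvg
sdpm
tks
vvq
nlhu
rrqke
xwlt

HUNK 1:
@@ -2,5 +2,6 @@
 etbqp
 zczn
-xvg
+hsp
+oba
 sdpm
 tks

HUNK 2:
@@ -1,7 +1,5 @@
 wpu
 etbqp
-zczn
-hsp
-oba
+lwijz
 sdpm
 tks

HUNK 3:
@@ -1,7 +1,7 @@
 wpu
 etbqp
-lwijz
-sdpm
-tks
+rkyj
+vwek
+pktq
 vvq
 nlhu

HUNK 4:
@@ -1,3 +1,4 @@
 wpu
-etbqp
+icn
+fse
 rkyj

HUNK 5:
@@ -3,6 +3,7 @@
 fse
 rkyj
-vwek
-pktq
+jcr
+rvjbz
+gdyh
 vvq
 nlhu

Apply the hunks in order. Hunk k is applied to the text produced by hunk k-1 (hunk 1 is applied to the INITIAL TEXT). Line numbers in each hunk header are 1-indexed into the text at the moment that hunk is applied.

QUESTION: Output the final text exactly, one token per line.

Hunk 1: at line 2 remove [xvg] add [hsp,oba] -> 11 lines: wpu etbqp zczn hsp oba sdpm tks vvq nlhu rrqke xwlt
Hunk 2: at line 1 remove [zczn,hsp,oba] add [lwijz] -> 9 lines: wpu etbqp lwijz sdpm tks vvq nlhu rrqke xwlt
Hunk 3: at line 1 remove [lwijz,sdpm,tks] add [rkyj,vwek,pktq] -> 9 lines: wpu etbqp rkyj vwek pktq vvq nlhu rrqke xwlt
Hunk 4: at line 1 remove [etbqp] add [icn,fse] -> 10 lines: wpu icn fse rkyj vwek pktq vvq nlhu rrqke xwlt
Hunk 5: at line 3 remove [vwek,pktq] add [jcr,rvjbz,gdyh] -> 11 lines: wpu icn fse rkyj jcr rvjbz gdyh vvq nlhu rrqke xwlt

Answer: wpu
icn
fse
rkyj
jcr
rvjbz
gdyh
vvq
nlhu
rrqke
xwlt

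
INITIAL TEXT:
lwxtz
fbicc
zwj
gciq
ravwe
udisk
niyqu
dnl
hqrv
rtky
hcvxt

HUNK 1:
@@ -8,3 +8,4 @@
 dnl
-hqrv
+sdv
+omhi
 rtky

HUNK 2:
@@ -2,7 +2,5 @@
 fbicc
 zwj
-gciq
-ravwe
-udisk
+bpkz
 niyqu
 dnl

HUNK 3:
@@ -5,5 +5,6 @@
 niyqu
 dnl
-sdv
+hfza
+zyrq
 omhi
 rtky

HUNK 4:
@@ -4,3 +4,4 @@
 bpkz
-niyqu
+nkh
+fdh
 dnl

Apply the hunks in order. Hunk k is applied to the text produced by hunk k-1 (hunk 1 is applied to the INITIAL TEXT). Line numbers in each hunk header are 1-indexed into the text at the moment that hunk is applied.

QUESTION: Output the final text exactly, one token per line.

Answer: lwxtz
fbicc
zwj
bpkz
nkh
fdh
dnl
hfza
zyrq
omhi
rtky
hcvxt

Derivation:
Hunk 1: at line 8 remove [hqrv] add [sdv,omhi] -> 12 lines: lwxtz fbicc zwj gciq ravwe udisk niyqu dnl sdv omhi rtky hcvxt
Hunk 2: at line 2 remove [gciq,ravwe,udisk] add [bpkz] -> 10 lines: lwxtz fbicc zwj bpkz niyqu dnl sdv omhi rtky hcvxt
Hunk 3: at line 5 remove [sdv] add [hfza,zyrq] -> 11 lines: lwxtz fbicc zwj bpkz niyqu dnl hfza zyrq omhi rtky hcvxt
Hunk 4: at line 4 remove [niyqu] add [nkh,fdh] -> 12 lines: lwxtz fbicc zwj bpkz nkh fdh dnl hfza zyrq omhi rtky hcvxt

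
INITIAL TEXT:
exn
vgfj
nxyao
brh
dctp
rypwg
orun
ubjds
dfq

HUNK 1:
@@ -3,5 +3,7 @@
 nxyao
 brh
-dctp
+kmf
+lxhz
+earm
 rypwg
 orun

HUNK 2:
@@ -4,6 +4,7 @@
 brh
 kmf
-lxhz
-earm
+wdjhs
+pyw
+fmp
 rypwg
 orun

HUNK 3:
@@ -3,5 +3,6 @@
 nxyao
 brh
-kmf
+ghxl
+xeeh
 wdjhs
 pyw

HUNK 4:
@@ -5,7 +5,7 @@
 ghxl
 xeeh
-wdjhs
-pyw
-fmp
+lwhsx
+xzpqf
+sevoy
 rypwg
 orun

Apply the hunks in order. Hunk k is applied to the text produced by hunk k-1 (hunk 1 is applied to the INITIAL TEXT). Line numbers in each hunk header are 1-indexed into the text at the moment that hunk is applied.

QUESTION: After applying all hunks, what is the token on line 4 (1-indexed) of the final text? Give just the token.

Hunk 1: at line 3 remove [dctp] add [kmf,lxhz,earm] -> 11 lines: exn vgfj nxyao brh kmf lxhz earm rypwg orun ubjds dfq
Hunk 2: at line 4 remove [lxhz,earm] add [wdjhs,pyw,fmp] -> 12 lines: exn vgfj nxyao brh kmf wdjhs pyw fmp rypwg orun ubjds dfq
Hunk 3: at line 3 remove [kmf] add [ghxl,xeeh] -> 13 lines: exn vgfj nxyao brh ghxl xeeh wdjhs pyw fmp rypwg orun ubjds dfq
Hunk 4: at line 5 remove [wdjhs,pyw,fmp] add [lwhsx,xzpqf,sevoy] -> 13 lines: exn vgfj nxyao brh ghxl xeeh lwhsx xzpqf sevoy rypwg orun ubjds dfq
Final line 4: brh

Answer: brh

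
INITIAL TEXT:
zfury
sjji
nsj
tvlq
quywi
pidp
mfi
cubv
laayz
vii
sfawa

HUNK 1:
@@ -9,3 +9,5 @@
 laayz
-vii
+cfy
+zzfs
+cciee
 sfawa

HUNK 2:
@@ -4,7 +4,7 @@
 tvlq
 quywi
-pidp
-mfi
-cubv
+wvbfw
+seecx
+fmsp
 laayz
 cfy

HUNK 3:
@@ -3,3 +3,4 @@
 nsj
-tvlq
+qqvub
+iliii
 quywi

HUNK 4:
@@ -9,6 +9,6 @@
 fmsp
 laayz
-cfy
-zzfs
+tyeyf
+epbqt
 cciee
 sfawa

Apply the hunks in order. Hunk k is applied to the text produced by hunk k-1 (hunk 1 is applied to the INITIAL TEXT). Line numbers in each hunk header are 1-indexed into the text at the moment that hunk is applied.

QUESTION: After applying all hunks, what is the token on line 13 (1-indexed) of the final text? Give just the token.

Hunk 1: at line 9 remove [vii] add [cfy,zzfs,cciee] -> 13 lines: zfury sjji nsj tvlq quywi pidp mfi cubv laayz cfy zzfs cciee sfawa
Hunk 2: at line 4 remove [pidp,mfi,cubv] add [wvbfw,seecx,fmsp] -> 13 lines: zfury sjji nsj tvlq quywi wvbfw seecx fmsp laayz cfy zzfs cciee sfawa
Hunk 3: at line 3 remove [tvlq] add [qqvub,iliii] -> 14 lines: zfury sjji nsj qqvub iliii quywi wvbfw seecx fmsp laayz cfy zzfs cciee sfawa
Hunk 4: at line 9 remove [cfy,zzfs] add [tyeyf,epbqt] -> 14 lines: zfury sjji nsj qqvub iliii quywi wvbfw seecx fmsp laayz tyeyf epbqt cciee sfawa
Final line 13: cciee

Answer: cciee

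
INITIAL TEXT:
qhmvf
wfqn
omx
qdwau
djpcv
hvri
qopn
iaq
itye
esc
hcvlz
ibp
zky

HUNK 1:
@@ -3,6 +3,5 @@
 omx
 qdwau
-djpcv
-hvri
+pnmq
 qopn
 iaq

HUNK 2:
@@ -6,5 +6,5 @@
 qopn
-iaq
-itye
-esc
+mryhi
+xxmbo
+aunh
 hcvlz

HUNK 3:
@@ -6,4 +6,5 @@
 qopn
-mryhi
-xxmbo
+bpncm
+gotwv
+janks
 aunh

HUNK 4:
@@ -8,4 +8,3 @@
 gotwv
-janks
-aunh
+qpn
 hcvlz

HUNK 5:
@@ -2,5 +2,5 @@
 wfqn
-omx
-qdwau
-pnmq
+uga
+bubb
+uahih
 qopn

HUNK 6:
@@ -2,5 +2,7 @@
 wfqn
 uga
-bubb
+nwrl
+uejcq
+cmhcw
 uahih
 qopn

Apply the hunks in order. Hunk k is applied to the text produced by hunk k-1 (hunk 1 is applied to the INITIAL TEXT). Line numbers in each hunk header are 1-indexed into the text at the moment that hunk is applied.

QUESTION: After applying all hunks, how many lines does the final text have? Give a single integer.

Answer: 14

Derivation:
Hunk 1: at line 3 remove [djpcv,hvri] add [pnmq] -> 12 lines: qhmvf wfqn omx qdwau pnmq qopn iaq itye esc hcvlz ibp zky
Hunk 2: at line 6 remove [iaq,itye,esc] add [mryhi,xxmbo,aunh] -> 12 lines: qhmvf wfqn omx qdwau pnmq qopn mryhi xxmbo aunh hcvlz ibp zky
Hunk 3: at line 6 remove [mryhi,xxmbo] add [bpncm,gotwv,janks] -> 13 lines: qhmvf wfqn omx qdwau pnmq qopn bpncm gotwv janks aunh hcvlz ibp zky
Hunk 4: at line 8 remove [janks,aunh] add [qpn] -> 12 lines: qhmvf wfqn omx qdwau pnmq qopn bpncm gotwv qpn hcvlz ibp zky
Hunk 5: at line 2 remove [omx,qdwau,pnmq] add [uga,bubb,uahih] -> 12 lines: qhmvf wfqn uga bubb uahih qopn bpncm gotwv qpn hcvlz ibp zky
Hunk 6: at line 2 remove [bubb] add [nwrl,uejcq,cmhcw] -> 14 lines: qhmvf wfqn uga nwrl uejcq cmhcw uahih qopn bpncm gotwv qpn hcvlz ibp zky
Final line count: 14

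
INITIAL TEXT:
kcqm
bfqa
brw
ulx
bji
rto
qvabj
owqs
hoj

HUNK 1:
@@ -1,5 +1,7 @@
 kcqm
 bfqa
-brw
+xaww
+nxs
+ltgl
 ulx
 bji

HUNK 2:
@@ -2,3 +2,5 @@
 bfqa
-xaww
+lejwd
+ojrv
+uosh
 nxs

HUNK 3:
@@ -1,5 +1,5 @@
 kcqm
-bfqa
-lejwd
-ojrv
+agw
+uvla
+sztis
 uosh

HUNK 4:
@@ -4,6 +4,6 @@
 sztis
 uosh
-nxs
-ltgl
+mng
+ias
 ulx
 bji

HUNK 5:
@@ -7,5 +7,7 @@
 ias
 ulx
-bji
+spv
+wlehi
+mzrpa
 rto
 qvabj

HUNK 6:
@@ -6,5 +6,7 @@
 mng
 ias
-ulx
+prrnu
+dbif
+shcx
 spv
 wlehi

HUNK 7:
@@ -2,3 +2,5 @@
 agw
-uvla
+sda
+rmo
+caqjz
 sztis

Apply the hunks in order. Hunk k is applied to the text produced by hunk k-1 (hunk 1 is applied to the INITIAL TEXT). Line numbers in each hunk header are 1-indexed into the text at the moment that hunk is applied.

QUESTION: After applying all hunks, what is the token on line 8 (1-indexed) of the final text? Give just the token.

Hunk 1: at line 1 remove [brw] add [xaww,nxs,ltgl] -> 11 lines: kcqm bfqa xaww nxs ltgl ulx bji rto qvabj owqs hoj
Hunk 2: at line 2 remove [xaww] add [lejwd,ojrv,uosh] -> 13 lines: kcqm bfqa lejwd ojrv uosh nxs ltgl ulx bji rto qvabj owqs hoj
Hunk 3: at line 1 remove [bfqa,lejwd,ojrv] add [agw,uvla,sztis] -> 13 lines: kcqm agw uvla sztis uosh nxs ltgl ulx bji rto qvabj owqs hoj
Hunk 4: at line 4 remove [nxs,ltgl] add [mng,ias] -> 13 lines: kcqm agw uvla sztis uosh mng ias ulx bji rto qvabj owqs hoj
Hunk 5: at line 7 remove [bji] add [spv,wlehi,mzrpa] -> 15 lines: kcqm agw uvla sztis uosh mng ias ulx spv wlehi mzrpa rto qvabj owqs hoj
Hunk 6: at line 6 remove [ulx] add [prrnu,dbif,shcx] -> 17 lines: kcqm agw uvla sztis uosh mng ias prrnu dbif shcx spv wlehi mzrpa rto qvabj owqs hoj
Hunk 7: at line 2 remove [uvla] add [sda,rmo,caqjz] -> 19 lines: kcqm agw sda rmo caqjz sztis uosh mng ias prrnu dbif shcx spv wlehi mzrpa rto qvabj owqs hoj
Final line 8: mng

Answer: mng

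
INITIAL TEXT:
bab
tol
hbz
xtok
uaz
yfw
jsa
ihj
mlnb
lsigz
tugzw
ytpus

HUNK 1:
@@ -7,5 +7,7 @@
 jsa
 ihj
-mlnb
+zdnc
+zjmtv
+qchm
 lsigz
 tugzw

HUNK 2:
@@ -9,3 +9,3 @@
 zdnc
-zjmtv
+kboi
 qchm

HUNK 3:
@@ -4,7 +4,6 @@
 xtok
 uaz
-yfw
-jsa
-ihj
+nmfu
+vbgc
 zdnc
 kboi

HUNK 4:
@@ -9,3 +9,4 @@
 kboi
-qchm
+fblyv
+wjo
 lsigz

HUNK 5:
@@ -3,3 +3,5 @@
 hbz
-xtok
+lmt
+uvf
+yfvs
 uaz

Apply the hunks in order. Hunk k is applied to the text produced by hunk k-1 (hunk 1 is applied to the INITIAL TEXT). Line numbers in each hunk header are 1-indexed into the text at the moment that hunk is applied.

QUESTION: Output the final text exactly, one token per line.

Hunk 1: at line 7 remove [mlnb] add [zdnc,zjmtv,qchm] -> 14 lines: bab tol hbz xtok uaz yfw jsa ihj zdnc zjmtv qchm lsigz tugzw ytpus
Hunk 2: at line 9 remove [zjmtv] add [kboi] -> 14 lines: bab tol hbz xtok uaz yfw jsa ihj zdnc kboi qchm lsigz tugzw ytpus
Hunk 3: at line 4 remove [yfw,jsa,ihj] add [nmfu,vbgc] -> 13 lines: bab tol hbz xtok uaz nmfu vbgc zdnc kboi qchm lsigz tugzw ytpus
Hunk 4: at line 9 remove [qchm] add [fblyv,wjo] -> 14 lines: bab tol hbz xtok uaz nmfu vbgc zdnc kboi fblyv wjo lsigz tugzw ytpus
Hunk 5: at line 3 remove [xtok] add [lmt,uvf,yfvs] -> 16 lines: bab tol hbz lmt uvf yfvs uaz nmfu vbgc zdnc kboi fblyv wjo lsigz tugzw ytpus

Answer: bab
tol
hbz
lmt
uvf
yfvs
uaz
nmfu
vbgc
zdnc
kboi
fblyv
wjo
lsigz
tugzw
ytpus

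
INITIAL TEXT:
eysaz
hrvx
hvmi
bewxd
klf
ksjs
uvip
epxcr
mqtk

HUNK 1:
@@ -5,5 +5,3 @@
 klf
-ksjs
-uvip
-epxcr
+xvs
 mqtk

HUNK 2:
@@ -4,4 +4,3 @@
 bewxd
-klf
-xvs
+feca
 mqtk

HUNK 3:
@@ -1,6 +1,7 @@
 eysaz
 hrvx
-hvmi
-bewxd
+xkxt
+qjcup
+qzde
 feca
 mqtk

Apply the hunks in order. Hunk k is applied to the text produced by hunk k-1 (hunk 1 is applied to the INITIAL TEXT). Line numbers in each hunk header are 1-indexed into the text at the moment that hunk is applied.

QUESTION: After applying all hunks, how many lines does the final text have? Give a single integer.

Answer: 7

Derivation:
Hunk 1: at line 5 remove [ksjs,uvip,epxcr] add [xvs] -> 7 lines: eysaz hrvx hvmi bewxd klf xvs mqtk
Hunk 2: at line 4 remove [klf,xvs] add [feca] -> 6 lines: eysaz hrvx hvmi bewxd feca mqtk
Hunk 3: at line 1 remove [hvmi,bewxd] add [xkxt,qjcup,qzde] -> 7 lines: eysaz hrvx xkxt qjcup qzde feca mqtk
Final line count: 7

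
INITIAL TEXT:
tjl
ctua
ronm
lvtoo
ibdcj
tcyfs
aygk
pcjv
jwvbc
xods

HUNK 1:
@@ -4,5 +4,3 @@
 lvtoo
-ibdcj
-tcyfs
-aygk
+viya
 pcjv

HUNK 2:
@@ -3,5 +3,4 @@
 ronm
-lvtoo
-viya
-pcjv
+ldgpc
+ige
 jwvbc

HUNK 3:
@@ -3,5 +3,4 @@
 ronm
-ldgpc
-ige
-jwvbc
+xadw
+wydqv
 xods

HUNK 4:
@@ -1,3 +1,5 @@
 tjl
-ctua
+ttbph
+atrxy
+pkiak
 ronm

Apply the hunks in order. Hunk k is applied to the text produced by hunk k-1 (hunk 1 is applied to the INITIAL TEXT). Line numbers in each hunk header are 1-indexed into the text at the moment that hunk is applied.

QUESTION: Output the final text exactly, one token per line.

Hunk 1: at line 4 remove [ibdcj,tcyfs,aygk] add [viya] -> 8 lines: tjl ctua ronm lvtoo viya pcjv jwvbc xods
Hunk 2: at line 3 remove [lvtoo,viya,pcjv] add [ldgpc,ige] -> 7 lines: tjl ctua ronm ldgpc ige jwvbc xods
Hunk 3: at line 3 remove [ldgpc,ige,jwvbc] add [xadw,wydqv] -> 6 lines: tjl ctua ronm xadw wydqv xods
Hunk 4: at line 1 remove [ctua] add [ttbph,atrxy,pkiak] -> 8 lines: tjl ttbph atrxy pkiak ronm xadw wydqv xods

Answer: tjl
ttbph
atrxy
pkiak
ronm
xadw
wydqv
xods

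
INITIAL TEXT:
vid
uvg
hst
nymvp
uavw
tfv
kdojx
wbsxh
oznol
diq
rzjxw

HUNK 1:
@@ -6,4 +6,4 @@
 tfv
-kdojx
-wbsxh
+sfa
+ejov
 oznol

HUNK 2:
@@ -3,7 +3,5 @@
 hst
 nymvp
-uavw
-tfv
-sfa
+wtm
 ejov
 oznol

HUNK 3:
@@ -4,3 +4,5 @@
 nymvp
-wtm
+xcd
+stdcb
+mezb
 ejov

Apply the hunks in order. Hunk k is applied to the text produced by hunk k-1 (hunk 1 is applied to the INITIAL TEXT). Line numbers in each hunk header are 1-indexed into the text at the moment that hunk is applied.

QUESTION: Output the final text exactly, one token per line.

Hunk 1: at line 6 remove [kdojx,wbsxh] add [sfa,ejov] -> 11 lines: vid uvg hst nymvp uavw tfv sfa ejov oznol diq rzjxw
Hunk 2: at line 3 remove [uavw,tfv,sfa] add [wtm] -> 9 lines: vid uvg hst nymvp wtm ejov oznol diq rzjxw
Hunk 3: at line 4 remove [wtm] add [xcd,stdcb,mezb] -> 11 lines: vid uvg hst nymvp xcd stdcb mezb ejov oznol diq rzjxw

Answer: vid
uvg
hst
nymvp
xcd
stdcb
mezb
ejov
oznol
diq
rzjxw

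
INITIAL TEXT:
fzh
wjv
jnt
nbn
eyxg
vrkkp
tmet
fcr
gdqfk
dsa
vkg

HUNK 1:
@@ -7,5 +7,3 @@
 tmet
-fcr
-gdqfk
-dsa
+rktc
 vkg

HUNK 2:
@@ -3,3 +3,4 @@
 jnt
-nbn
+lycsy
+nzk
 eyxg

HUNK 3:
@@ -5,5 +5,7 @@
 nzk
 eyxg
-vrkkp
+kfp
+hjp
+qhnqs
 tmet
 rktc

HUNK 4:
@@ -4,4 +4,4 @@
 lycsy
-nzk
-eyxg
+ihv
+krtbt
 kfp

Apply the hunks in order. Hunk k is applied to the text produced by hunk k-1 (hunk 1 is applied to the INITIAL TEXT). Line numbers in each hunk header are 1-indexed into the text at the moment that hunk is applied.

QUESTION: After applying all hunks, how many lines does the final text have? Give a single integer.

Answer: 12

Derivation:
Hunk 1: at line 7 remove [fcr,gdqfk,dsa] add [rktc] -> 9 lines: fzh wjv jnt nbn eyxg vrkkp tmet rktc vkg
Hunk 2: at line 3 remove [nbn] add [lycsy,nzk] -> 10 lines: fzh wjv jnt lycsy nzk eyxg vrkkp tmet rktc vkg
Hunk 3: at line 5 remove [vrkkp] add [kfp,hjp,qhnqs] -> 12 lines: fzh wjv jnt lycsy nzk eyxg kfp hjp qhnqs tmet rktc vkg
Hunk 4: at line 4 remove [nzk,eyxg] add [ihv,krtbt] -> 12 lines: fzh wjv jnt lycsy ihv krtbt kfp hjp qhnqs tmet rktc vkg
Final line count: 12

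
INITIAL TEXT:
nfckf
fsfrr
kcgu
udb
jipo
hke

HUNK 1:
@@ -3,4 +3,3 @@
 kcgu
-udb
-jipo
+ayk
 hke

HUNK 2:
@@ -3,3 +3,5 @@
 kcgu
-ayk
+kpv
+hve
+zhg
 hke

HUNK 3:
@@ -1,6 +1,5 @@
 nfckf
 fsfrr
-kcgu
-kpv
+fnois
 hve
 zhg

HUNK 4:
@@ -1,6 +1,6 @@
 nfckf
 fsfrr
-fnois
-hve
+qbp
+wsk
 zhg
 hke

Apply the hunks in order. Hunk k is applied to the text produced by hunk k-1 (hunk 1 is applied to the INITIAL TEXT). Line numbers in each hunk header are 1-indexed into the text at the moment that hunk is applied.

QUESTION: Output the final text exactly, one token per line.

Hunk 1: at line 3 remove [udb,jipo] add [ayk] -> 5 lines: nfckf fsfrr kcgu ayk hke
Hunk 2: at line 3 remove [ayk] add [kpv,hve,zhg] -> 7 lines: nfckf fsfrr kcgu kpv hve zhg hke
Hunk 3: at line 1 remove [kcgu,kpv] add [fnois] -> 6 lines: nfckf fsfrr fnois hve zhg hke
Hunk 4: at line 1 remove [fnois,hve] add [qbp,wsk] -> 6 lines: nfckf fsfrr qbp wsk zhg hke

Answer: nfckf
fsfrr
qbp
wsk
zhg
hke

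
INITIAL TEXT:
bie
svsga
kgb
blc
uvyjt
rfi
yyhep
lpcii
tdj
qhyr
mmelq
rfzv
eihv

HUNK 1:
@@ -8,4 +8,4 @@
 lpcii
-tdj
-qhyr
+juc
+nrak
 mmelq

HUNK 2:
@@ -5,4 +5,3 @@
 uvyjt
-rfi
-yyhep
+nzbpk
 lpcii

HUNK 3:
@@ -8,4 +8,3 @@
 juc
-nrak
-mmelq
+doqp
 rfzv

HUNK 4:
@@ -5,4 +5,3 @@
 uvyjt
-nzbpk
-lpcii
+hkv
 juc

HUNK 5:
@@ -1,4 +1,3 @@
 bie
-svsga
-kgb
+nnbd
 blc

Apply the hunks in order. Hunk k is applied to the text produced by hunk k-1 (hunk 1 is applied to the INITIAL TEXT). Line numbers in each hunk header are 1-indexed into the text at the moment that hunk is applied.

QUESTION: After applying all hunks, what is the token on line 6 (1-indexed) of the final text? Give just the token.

Hunk 1: at line 8 remove [tdj,qhyr] add [juc,nrak] -> 13 lines: bie svsga kgb blc uvyjt rfi yyhep lpcii juc nrak mmelq rfzv eihv
Hunk 2: at line 5 remove [rfi,yyhep] add [nzbpk] -> 12 lines: bie svsga kgb blc uvyjt nzbpk lpcii juc nrak mmelq rfzv eihv
Hunk 3: at line 8 remove [nrak,mmelq] add [doqp] -> 11 lines: bie svsga kgb blc uvyjt nzbpk lpcii juc doqp rfzv eihv
Hunk 4: at line 5 remove [nzbpk,lpcii] add [hkv] -> 10 lines: bie svsga kgb blc uvyjt hkv juc doqp rfzv eihv
Hunk 5: at line 1 remove [svsga,kgb] add [nnbd] -> 9 lines: bie nnbd blc uvyjt hkv juc doqp rfzv eihv
Final line 6: juc

Answer: juc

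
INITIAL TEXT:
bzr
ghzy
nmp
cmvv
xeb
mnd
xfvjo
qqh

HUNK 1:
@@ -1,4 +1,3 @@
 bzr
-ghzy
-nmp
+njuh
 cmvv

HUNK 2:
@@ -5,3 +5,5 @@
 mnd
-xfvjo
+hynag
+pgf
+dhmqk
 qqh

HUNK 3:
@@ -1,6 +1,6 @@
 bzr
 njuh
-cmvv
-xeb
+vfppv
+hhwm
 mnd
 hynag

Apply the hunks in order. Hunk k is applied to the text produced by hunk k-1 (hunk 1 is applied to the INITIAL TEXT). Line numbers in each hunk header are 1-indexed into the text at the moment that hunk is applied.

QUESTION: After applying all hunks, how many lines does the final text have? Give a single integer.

Answer: 9

Derivation:
Hunk 1: at line 1 remove [ghzy,nmp] add [njuh] -> 7 lines: bzr njuh cmvv xeb mnd xfvjo qqh
Hunk 2: at line 5 remove [xfvjo] add [hynag,pgf,dhmqk] -> 9 lines: bzr njuh cmvv xeb mnd hynag pgf dhmqk qqh
Hunk 3: at line 1 remove [cmvv,xeb] add [vfppv,hhwm] -> 9 lines: bzr njuh vfppv hhwm mnd hynag pgf dhmqk qqh
Final line count: 9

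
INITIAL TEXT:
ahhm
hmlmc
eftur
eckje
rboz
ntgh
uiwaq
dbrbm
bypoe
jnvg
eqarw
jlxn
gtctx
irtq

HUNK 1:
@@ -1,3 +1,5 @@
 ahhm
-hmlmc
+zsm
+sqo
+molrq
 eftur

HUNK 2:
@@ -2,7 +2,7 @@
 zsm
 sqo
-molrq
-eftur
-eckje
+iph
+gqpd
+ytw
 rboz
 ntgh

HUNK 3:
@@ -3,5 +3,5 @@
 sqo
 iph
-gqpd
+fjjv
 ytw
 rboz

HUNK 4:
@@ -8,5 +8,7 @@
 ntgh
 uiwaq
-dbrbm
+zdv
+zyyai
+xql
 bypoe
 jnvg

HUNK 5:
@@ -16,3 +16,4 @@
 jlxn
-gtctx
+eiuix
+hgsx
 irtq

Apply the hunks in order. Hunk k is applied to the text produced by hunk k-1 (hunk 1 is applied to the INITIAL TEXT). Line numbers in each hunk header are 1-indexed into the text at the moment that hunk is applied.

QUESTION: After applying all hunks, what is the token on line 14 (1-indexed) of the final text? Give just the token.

Hunk 1: at line 1 remove [hmlmc] add [zsm,sqo,molrq] -> 16 lines: ahhm zsm sqo molrq eftur eckje rboz ntgh uiwaq dbrbm bypoe jnvg eqarw jlxn gtctx irtq
Hunk 2: at line 2 remove [molrq,eftur,eckje] add [iph,gqpd,ytw] -> 16 lines: ahhm zsm sqo iph gqpd ytw rboz ntgh uiwaq dbrbm bypoe jnvg eqarw jlxn gtctx irtq
Hunk 3: at line 3 remove [gqpd] add [fjjv] -> 16 lines: ahhm zsm sqo iph fjjv ytw rboz ntgh uiwaq dbrbm bypoe jnvg eqarw jlxn gtctx irtq
Hunk 4: at line 8 remove [dbrbm] add [zdv,zyyai,xql] -> 18 lines: ahhm zsm sqo iph fjjv ytw rboz ntgh uiwaq zdv zyyai xql bypoe jnvg eqarw jlxn gtctx irtq
Hunk 5: at line 16 remove [gtctx] add [eiuix,hgsx] -> 19 lines: ahhm zsm sqo iph fjjv ytw rboz ntgh uiwaq zdv zyyai xql bypoe jnvg eqarw jlxn eiuix hgsx irtq
Final line 14: jnvg

Answer: jnvg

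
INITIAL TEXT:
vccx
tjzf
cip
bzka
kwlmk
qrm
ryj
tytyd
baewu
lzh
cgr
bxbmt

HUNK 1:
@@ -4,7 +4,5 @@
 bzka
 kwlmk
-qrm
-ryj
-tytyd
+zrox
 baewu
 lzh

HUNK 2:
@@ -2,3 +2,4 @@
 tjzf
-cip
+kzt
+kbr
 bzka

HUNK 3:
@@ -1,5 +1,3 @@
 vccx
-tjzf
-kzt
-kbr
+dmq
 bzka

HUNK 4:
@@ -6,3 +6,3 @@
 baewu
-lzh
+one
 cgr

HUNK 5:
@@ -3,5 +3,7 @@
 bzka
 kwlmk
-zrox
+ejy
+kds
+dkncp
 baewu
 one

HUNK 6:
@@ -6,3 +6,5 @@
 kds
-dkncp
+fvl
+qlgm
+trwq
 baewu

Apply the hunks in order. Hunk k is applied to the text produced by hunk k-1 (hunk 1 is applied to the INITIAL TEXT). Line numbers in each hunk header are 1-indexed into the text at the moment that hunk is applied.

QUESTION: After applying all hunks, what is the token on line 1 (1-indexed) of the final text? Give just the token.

Answer: vccx

Derivation:
Hunk 1: at line 4 remove [qrm,ryj,tytyd] add [zrox] -> 10 lines: vccx tjzf cip bzka kwlmk zrox baewu lzh cgr bxbmt
Hunk 2: at line 2 remove [cip] add [kzt,kbr] -> 11 lines: vccx tjzf kzt kbr bzka kwlmk zrox baewu lzh cgr bxbmt
Hunk 3: at line 1 remove [tjzf,kzt,kbr] add [dmq] -> 9 lines: vccx dmq bzka kwlmk zrox baewu lzh cgr bxbmt
Hunk 4: at line 6 remove [lzh] add [one] -> 9 lines: vccx dmq bzka kwlmk zrox baewu one cgr bxbmt
Hunk 5: at line 3 remove [zrox] add [ejy,kds,dkncp] -> 11 lines: vccx dmq bzka kwlmk ejy kds dkncp baewu one cgr bxbmt
Hunk 6: at line 6 remove [dkncp] add [fvl,qlgm,trwq] -> 13 lines: vccx dmq bzka kwlmk ejy kds fvl qlgm trwq baewu one cgr bxbmt
Final line 1: vccx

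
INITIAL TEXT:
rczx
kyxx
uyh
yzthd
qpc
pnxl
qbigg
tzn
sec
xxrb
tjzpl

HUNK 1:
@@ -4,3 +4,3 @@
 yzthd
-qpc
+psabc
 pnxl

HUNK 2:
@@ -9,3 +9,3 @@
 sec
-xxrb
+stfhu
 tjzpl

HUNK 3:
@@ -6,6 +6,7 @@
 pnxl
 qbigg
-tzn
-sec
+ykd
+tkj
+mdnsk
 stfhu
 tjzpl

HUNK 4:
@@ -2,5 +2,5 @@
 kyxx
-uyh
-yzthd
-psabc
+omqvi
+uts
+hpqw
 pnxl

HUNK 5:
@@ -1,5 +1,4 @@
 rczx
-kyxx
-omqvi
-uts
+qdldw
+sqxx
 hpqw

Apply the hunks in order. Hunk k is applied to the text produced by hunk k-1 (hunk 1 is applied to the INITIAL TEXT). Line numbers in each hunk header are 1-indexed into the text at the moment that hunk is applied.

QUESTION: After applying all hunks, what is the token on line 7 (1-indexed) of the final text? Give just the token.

Answer: ykd

Derivation:
Hunk 1: at line 4 remove [qpc] add [psabc] -> 11 lines: rczx kyxx uyh yzthd psabc pnxl qbigg tzn sec xxrb tjzpl
Hunk 2: at line 9 remove [xxrb] add [stfhu] -> 11 lines: rczx kyxx uyh yzthd psabc pnxl qbigg tzn sec stfhu tjzpl
Hunk 3: at line 6 remove [tzn,sec] add [ykd,tkj,mdnsk] -> 12 lines: rczx kyxx uyh yzthd psabc pnxl qbigg ykd tkj mdnsk stfhu tjzpl
Hunk 4: at line 2 remove [uyh,yzthd,psabc] add [omqvi,uts,hpqw] -> 12 lines: rczx kyxx omqvi uts hpqw pnxl qbigg ykd tkj mdnsk stfhu tjzpl
Hunk 5: at line 1 remove [kyxx,omqvi,uts] add [qdldw,sqxx] -> 11 lines: rczx qdldw sqxx hpqw pnxl qbigg ykd tkj mdnsk stfhu tjzpl
Final line 7: ykd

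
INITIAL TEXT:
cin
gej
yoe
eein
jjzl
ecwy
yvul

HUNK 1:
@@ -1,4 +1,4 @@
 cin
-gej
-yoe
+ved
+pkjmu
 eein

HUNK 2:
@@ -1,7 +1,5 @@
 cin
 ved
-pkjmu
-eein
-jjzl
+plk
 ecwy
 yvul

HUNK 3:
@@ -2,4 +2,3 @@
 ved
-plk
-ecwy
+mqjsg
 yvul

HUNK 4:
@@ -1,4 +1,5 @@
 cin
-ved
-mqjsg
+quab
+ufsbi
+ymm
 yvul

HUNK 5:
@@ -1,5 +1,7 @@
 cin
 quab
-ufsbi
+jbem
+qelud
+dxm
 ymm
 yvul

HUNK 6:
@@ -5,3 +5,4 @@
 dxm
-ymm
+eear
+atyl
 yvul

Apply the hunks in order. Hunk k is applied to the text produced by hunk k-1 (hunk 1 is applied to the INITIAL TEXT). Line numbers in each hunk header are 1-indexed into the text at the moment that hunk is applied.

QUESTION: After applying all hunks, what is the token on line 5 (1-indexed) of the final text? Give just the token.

Answer: dxm

Derivation:
Hunk 1: at line 1 remove [gej,yoe] add [ved,pkjmu] -> 7 lines: cin ved pkjmu eein jjzl ecwy yvul
Hunk 2: at line 1 remove [pkjmu,eein,jjzl] add [plk] -> 5 lines: cin ved plk ecwy yvul
Hunk 3: at line 2 remove [plk,ecwy] add [mqjsg] -> 4 lines: cin ved mqjsg yvul
Hunk 4: at line 1 remove [ved,mqjsg] add [quab,ufsbi,ymm] -> 5 lines: cin quab ufsbi ymm yvul
Hunk 5: at line 1 remove [ufsbi] add [jbem,qelud,dxm] -> 7 lines: cin quab jbem qelud dxm ymm yvul
Hunk 6: at line 5 remove [ymm] add [eear,atyl] -> 8 lines: cin quab jbem qelud dxm eear atyl yvul
Final line 5: dxm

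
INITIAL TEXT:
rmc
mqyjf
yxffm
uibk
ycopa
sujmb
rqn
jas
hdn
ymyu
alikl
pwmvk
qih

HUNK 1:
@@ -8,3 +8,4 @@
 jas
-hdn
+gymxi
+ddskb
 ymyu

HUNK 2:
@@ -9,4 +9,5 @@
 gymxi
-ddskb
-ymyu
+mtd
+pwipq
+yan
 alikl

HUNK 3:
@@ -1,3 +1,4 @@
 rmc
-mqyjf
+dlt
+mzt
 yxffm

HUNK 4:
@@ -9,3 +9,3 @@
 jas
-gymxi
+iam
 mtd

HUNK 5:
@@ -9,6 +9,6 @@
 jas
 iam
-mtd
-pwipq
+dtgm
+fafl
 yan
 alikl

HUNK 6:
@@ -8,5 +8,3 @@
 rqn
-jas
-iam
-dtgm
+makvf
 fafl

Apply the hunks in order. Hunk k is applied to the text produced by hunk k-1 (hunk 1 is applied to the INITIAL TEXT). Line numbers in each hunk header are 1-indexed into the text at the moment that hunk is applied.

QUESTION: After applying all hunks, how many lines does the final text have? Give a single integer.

Answer: 14

Derivation:
Hunk 1: at line 8 remove [hdn] add [gymxi,ddskb] -> 14 lines: rmc mqyjf yxffm uibk ycopa sujmb rqn jas gymxi ddskb ymyu alikl pwmvk qih
Hunk 2: at line 9 remove [ddskb,ymyu] add [mtd,pwipq,yan] -> 15 lines: rmc mqyjf yxffm uibk ycopa sujmb rqn jas gymxi mtd pwipq yan alikl pwmvk qih
Hunk 3: at line 1 remove [mqyjf] add [dlt,mzt] -> 16 lines: rmc dlt mzt yxffm uibk ycopa sujmb rqn jas gymxi mtd pwipq yan alikl pwmvk qih
Hunk 4: at line 9 remove [gymxi] add [iam] -> 16 lines: rmc dlt mzt yxffm uibk ycopa sujmb rqn jas iam mtd pwipq yan alikl pwmvk qih
Hunk 5: at line 9 remove [mtd,pwipq] add [dtgm,fafl] -> 16 lines: rmc dlt mzt yxffm uibk ycopa sujmb rqn jas iam dtgm fafl yan alikl pwmvk qih
Hunk 6: at line 8 remove [jas,iam,dtgm] add [makvf] -> 14 lines: rmc dlt mzt yxffm uibk ycopa sujmb rqn makvf fafl yan alikl pwmvk qih
Final line count: 14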